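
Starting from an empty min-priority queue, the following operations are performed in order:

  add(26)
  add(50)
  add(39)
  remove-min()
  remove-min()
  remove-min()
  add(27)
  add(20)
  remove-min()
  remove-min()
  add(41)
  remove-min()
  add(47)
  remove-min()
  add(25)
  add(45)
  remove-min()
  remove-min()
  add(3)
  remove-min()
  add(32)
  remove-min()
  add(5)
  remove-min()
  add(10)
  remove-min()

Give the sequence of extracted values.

26, 39, 50, 20, 27, 41, 47, 25, 45, 3, 32, 5, 10

insert 26 → {26}
insert 50 → {26, 50}
insert 39 → {26, 39, 50}
remove-min → 26; now {39, 50}
remove-min → 39; now {50}
remove-min → 50; now {}
insert 27 → {27}
insert 20 → {20, 27}
remove-min → 20; now {27}
remove-min → 27; now {}
insert 41 → {41}
remove-min → 41; now {}
insert 47 → {47}
remove-min → 47; now {}
insert 25 → {25}
insert 45 → {25, 45}
remove-min → 25; now {45}
remove-min → 45; now {}
insert 3 → {3}
remove-min → 3; now {}
insert 32 → {32}
remove-min → 32; now {}
insert 5 → {5}
remove-min → 5; now {}
insert 10 → {10}
remove-min → 10; now {}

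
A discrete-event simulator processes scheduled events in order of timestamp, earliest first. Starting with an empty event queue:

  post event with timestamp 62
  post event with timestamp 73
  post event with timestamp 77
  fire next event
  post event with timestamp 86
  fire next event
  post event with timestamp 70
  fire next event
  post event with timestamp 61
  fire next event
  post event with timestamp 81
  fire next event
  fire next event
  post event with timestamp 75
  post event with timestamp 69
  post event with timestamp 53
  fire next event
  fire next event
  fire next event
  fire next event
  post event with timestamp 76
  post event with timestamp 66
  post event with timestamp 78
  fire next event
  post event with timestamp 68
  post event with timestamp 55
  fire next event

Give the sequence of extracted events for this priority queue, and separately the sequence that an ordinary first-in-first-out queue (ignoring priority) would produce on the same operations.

priority queue: [62, 73, 70, 61, 77, 81, 53, 69, 75, 86, 66, 55]; FIFO queue: [62, 73, 77, 86, 70, 61, 81, 75, 69, 53, 76, 66]

insert 62 → {62}
insert 73 → {62, 73}
insert 77 → {62, 73, 77}
fire next event → 62; now {73, 77}
insert 86 → {73, 77, 86}
fire next event → 73; now {77, 86}
insert 70 → {70, 77, 86}
fire next event → 70; now {77, 86}
insert 61 → {61, 77, 86}
fire next event → 61; now {77, 86}
insert 81 → {77, 81, 86}
fire next event → 77; now {81, 86}
fire next event → 81; now {86}
insert 75 → {75, 86}
insert 69 → {69, 75, 86}
insert 53 → {53, 69, 75, 86}
fire next event → 53; now {69, 75, 86}
fire next event → 69; now {75, 86}
fire next event → 75; now {86}
fire next event → 86; now {}
insert 76 → {76}
insert 66 → {66, 76}
insert 78 → {66, 76, 78}
fire next event → 66; now {76, 78}
insert 68 → {68, 76, 78}
insert 55 → {55, 68, 76, 78}
fire next event → 55; now {68, 76, 78}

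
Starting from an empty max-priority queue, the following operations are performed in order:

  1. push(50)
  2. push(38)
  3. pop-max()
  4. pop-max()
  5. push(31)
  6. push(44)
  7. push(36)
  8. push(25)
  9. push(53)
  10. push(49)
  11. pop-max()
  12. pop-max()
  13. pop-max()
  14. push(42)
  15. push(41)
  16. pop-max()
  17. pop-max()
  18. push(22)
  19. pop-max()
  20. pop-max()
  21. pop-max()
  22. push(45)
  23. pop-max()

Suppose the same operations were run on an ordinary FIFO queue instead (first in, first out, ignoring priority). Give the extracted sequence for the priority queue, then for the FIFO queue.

priority queue: [50, 38, 53, 49, 44, 42, 41, 36, 31, 25, 45]; FIFO queue: [50, 38, 31, 44, 36, 25, 53, 49, 42, 41, 22]

insert 50 → {50}
insert 38 → {50, 38}
pop-max → 50; now {38}
pop-max → 38; now {}
insert 31 → {31}
insert 44 → {44, 31}
insert 36 → {44, 36, 31}
insert 25 → {44, 36, 31, 25}
insert 53 → {53, 44, 36, 31, 25}
insert 49 → {53, 49, 44, 36, 31, 25}
pop-max → 53; now {49, 44, 36, 31, 25}
pop-max → 49; now {44, 36, 31, 25}
pop-max → 44; now {36, 31, 25}
insert 42 → {42, 36, 31, 25}
insert 41 → {42, 41, 36, 31, 25}
pop-max → 42; now {41, 36, 31, 25}
pop-max → 41; now {36, 31, 25}
insert 22 → {36, 31, 25, 22}
pop-max → 36; now {31, 25, 22}
pop-max → 31; now {25, 22}
pop-max → 25; now {22}
insert 45 → {45, 22}
pop-max → 45; now {22}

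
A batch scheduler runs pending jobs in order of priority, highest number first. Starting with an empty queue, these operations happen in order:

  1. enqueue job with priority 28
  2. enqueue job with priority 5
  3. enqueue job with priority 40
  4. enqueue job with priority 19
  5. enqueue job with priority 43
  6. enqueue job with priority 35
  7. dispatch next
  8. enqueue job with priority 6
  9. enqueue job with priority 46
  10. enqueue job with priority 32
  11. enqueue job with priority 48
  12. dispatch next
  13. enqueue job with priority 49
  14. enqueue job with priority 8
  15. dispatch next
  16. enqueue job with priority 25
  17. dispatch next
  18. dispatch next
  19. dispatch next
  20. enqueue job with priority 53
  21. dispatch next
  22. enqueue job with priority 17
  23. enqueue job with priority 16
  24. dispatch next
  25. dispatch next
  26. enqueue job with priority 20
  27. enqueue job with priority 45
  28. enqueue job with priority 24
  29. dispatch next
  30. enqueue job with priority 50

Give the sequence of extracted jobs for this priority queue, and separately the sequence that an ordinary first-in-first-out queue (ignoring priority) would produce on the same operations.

insert 28 → {28}
insert 5 → {28, 5}
insert 40 → {40, 28, 5}
insert 19 → {40, 28, 19, 5}
insert 43 → {43, 40, 28, 19, 5}
insert 35 → {43, 40, 35, 28, 19, 5}
dispatch next → 43; now {40, 35, 28, 19, 5}
insert 6 → {40, 35, 28, 19, 6, 5}
insert 46 → {46, 40, 35, 28, 19, 6, 5}
insert 32 → {46, 40, 35, 32, 28, 19, 6, 5}
insert 48 → {48, 46, 40, 35, 32, 28, 19, 6, 5}
dispatch next → 48; now {46, 40, 35, 32, 28, 19, 6, 5}
insert 49 → {49, 46, 40, 35, 32, 28, 19, 6, 5}
insert 8 → {49, 46, 40, 35, 32, 28, 19, 8, 6, 5}
dispatch next → 49; now {46, 40, 35, 32, 28, 19, 8, 6, 5}
insert 25 → {46, 40, 35, 32, 28, 25, 19, 8, 6, 5}
dispatch next → 46; now {40, 35, 32, 28, 25, 19, 8, 6, 5}
dispatch next → 40; now {35, 32, 28, 25, 19, 8, 6, 5}
dispatch next → 35; now {32, 28, 25, 19, 8, 6, 5}
insert 53 → {53, 32, 28, 25, 19, 8, 6, 5}
dispatch next → 53; now {32, 28, 25, 19, 8, 6, 5}
insert 17 → {32, 28, 25, 19, 17, 8, 6, 5}
insert 16 → {32, 28, 25, 19, 17, 16, 8, 6, 5}
dispatch next → 32; now {28, 25, 19, 17, 16, 8, 6, 5}
dispatch next → 28; now {25, 19, 17, 16, 8, 6, 5}
insert 20 → {25, 20, 19, 17, 16, 8, 6, 5}
insert 45 → {45, 25, 20, 19, 17, 16, 8, 6, 5}
insert 24 → {45, 25, 24, 20, 19, 17, 16, 8, 6, 5}
dispatch next → 45; now {25, 24, 20, 19, 17, 16, 8, 6, 5}
insert 50 → {50, 25, 24, 20, 19, 17, 16, 8, 6, 5}

priority queue: [43, 48, 49, 46, 40, 35, 53, 32, 28, 45]; FIFO queue: 28 → 5 → 40 → 19 → 43 → 35 → 6 → 46 → 32 → 48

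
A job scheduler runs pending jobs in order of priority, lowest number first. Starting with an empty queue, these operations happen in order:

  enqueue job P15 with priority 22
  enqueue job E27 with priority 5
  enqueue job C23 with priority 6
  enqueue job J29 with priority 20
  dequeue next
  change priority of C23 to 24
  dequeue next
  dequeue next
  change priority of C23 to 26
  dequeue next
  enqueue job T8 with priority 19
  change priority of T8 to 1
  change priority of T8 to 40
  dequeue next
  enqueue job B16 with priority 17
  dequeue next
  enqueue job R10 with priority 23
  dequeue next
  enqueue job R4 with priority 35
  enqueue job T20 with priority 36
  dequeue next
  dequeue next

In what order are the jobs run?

add P15 (priority 22) → {P15:22}
add E27 (priority 5) → {E27:5, P15:22}
add C23 (priority 6) → {E27:5, C23:6, P15:22}
add J29 (priority 20) → {E27:5, C23:6, J29:20, P15:22}
dequeue next → E27; now {C23:6, J29:20, P15:22}
update C23 to priority 24 → {J29:20, P15:22, C23:24}
dequeue next → J29; now {P15:22, C23:24}
dequeue next → P15; now {C23:24}
update C23 to priority 26 → {C23:26}
dequeue next → C23; now {}
add T8 (priority 19) → {T8:19}
update T8 to priority 1 → {T8:1}
update T8 to priority 40 → {T8:40}
dequeue next → T8; now {}
add B16 (priority 17) → {B16:17}
dequeue next → B16; now {}
add R10 (priority 23) → {R10:23}
dequeue next → R10; now {}
add R4 (priority 35) → {R4:35}
add T20 (priority 36) → {R4:35, T20:36}
dequeue next → R4; now {T20:36}
dequeue next → T20; now {}

[E27, J29, P15, C23, T8, B16, R10, R4, T20]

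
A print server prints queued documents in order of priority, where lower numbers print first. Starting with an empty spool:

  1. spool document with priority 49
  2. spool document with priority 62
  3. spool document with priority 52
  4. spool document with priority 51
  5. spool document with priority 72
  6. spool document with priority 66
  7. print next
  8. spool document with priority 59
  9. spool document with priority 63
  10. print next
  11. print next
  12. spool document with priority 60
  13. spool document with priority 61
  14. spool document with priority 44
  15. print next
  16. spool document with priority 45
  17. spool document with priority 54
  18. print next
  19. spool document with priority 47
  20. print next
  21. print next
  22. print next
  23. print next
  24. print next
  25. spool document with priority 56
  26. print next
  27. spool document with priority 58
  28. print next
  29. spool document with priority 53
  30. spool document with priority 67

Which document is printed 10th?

61

insert 49 → {49}
insert 62 → {49, 62}
insert 52 → {49, 52, 62}
insert 51 → {49, 51, 52, 62}
insert 72 → {49, 51, 52, 62, 72}
insert 66 → {49, 51, 52, 62, 66, 72}
print next → 49; now {51, 52, 62, 66, 72}
insert 59 → {51, 52, 59, 62, 66, 72}
insert 63 → {51, 52, 59, 62, 63, 66, 72}
print next → 51; now {52, 59, 62, 63, 66, 72}
print next → 52; now {59, 62, 63, 66, 72}
insert 60 → {59, 60, 62, 63, 66, 72}
insert 61 → {59, 60, 61, 62, 63, 66, 72}
insert 44 → {44, 59, 60, 61, 62, 63, 66, 72}
print next → 44; now {59, 60, 61, 62, 63, 66, 72}
insert 45 → {45, 59, 60, 61, 62, 63, 66, 72}
insert 54 → {45, 54, 59, 60, 61, 62, 63, 66, 72}
print next → 45; now {54, 59, 60, 61, 62, 63, 66, 72}
insert 47 → {47, 54, 59, 60, 61, 62, 63, 66, 72}
print next → 47; now {54, 59, 60, 61, 62, 63, 66, 72}
print next → 54; now {59, 60, 61, 62, 63, 66, 72}
print next → 59; now {60, 61, 62, 63, 66, 72}
print next → 60; now {61, 62, 63, 66, 72}
print next → 61; now {62, 63, 66, 72}
insert 56 → {56, 62, 63, 66, 72}
print next → 56; now {62, 63, 66, 72}
insert 58 → {58, 62, 63, 66, 72}
print next → 58; now {62, 63, 66, 72}
insert 53 → {53, 62, 63, 66, 72}
insert 67 → {53, 62, 63, 66, 67, 72}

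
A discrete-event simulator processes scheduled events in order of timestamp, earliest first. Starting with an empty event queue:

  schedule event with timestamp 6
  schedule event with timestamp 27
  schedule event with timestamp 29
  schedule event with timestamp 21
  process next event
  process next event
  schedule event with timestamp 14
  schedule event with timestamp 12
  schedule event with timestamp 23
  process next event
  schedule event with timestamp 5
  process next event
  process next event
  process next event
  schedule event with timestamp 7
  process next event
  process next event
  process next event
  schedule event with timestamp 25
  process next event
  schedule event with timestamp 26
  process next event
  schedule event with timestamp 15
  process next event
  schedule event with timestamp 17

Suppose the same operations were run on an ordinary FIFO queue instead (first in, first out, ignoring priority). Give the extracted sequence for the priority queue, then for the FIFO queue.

priority queue: 6 → 21 → 12 → 5 → 14 → 23 → 7 → 27 → 29 → 25 → 26 → 15; FIFO queue: 6 → 27 → 29 → 21 → 14 → 12 → 23 → 5 → 7 → 25 → 26 → 15

insert 6 → {6}
insert 27 → {6, 27}
insert 29 → {6, 27, 29}
insert 21 → {6, 21, 27, 29}
process next event → 6; now {21, 27, 29}
process next event → 21; now {27, 29}
insert 14 → {14, 27, 29}
insert 12 → {12, 14, 27, 29}
insert 23 → {12, 14, 23, 27, 29}
process next event → 12; now {14, 23, 27, 29}
insert 5 → {5, 14, 23, 27, 29}
process next event → 5; now {14, 23, 27, 29}
process next event → 14; now {23, 27, 29}
process next event → 23; now {27, 29}
insert 7 → {7, 27, 29}
process next event → 7; now {27, 29}
process next event → 27; now {29}
process next event → 29; now {}
insert 25 → {25}
process next event → 25; now {}
insert 26 → {26}
process next event → 26; now {}
insert 15 → {15}
process next event → 15; now {}
insert 17 → {17}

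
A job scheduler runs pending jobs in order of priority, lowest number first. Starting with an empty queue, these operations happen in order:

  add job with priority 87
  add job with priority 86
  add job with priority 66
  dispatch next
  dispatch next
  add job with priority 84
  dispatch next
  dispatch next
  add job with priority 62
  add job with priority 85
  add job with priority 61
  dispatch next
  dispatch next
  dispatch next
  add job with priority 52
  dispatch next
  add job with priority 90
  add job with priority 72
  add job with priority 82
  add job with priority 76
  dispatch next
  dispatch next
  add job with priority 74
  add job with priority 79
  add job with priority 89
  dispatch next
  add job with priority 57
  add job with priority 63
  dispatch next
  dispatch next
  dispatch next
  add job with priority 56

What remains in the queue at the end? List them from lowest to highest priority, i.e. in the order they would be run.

insert 87 → {87}
insert 86 → {86, 87}
insert 66 → {66, 86, 87}
dispatch next → 66; now {86, 87}
dispatch next → 86; now {87}
insert 84 → {84, 87}
dispatch next → 84; now {87}
dispatch next → 87; now {}
insert 62 → {62}
insert 85 → {62, 85}
insert 61 → {61, 62, 85}
dispatch next → 61; now {62, 85}
dispatch next → 62; now {85}
dispatch next → 85; now {}
insert 52 → {52}
dispatch next → 52; now {}
insert 90 → {90}
insert 72 → {72, 90}
insert 82 → {72, 82, 90}
insert 76 → {72, 76, 82, 90}
dispatch next → 72; now {76, 82, 90}
dispatch next → 76; now {82, 90}
insert 74 → {74, 82, 90}
insert 79 → {74, 79, 82, 90}
insert 89 → {74, 79, 82, 89, 90}
dispatch next → 74; now {79, 82, 89, 90}
insert 57 → {57, 79, 82, 89, 90}
insert 63 → {57, 63, 79, 82, 89, 90}
dispatch next → 57; now {63, 79, 82, 89, 90}
dispatch next → 63; now {79, 82, 89, 90}
dispatch next → 79; now {82, 89, 90}
insert 56 → {56, 82, 89, 90}

56, 82, 89, 90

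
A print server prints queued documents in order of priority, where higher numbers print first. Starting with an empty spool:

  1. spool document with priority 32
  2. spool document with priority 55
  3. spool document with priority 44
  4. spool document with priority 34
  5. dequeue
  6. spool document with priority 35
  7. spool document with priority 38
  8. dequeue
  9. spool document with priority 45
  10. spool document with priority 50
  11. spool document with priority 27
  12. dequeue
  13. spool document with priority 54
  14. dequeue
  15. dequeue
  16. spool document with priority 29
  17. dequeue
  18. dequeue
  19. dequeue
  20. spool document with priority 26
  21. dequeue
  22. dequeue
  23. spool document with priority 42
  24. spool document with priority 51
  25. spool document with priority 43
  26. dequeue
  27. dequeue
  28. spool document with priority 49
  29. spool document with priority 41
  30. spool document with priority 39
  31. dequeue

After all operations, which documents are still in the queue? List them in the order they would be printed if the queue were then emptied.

insert 32 → {32}
insert 55 → {55, 32}
insert 44 → {55, 44, 32}
insert 34 → {55, 44, 34, 32}
dequeue → 55; now {44, 34, 32}
insert 35 → {44, 35, 34, 32}
insert 38 → {44, 38, 35, 34, 32}
dequeue → 44; now {38, 35, 34, 32}
insert 45 → {45, 38, 35, 34, 32}
insert 50 → {50, 45, 38, 35, 34, 32}
insert 27 → {50, 45, 38, 35, 34, 32, 27}
dequeue → 50; now {45, 38, 35, 34, 32, 27}
insert 54 → {54, 45, 38, 35, 34, 32, 27}
dequeue → 54; now {45, 38, 35, 34, 32, 27}
dequeue → 45; now {38, 35, 34, 32, 27}
insert 29 → {38, 35, 34, 32, 29, 27}
dequeue → 38; now {35, 34, 32, 29, 27}
dequeue → 35; now {34, 32, 29, 27}
dequeue → 34; now {32, 29, 27}
insert 26 → {32, 29, 27, 26}
dequeue → 32; now {29, 27, 26}
dequeue → 29; now {27, 26}
insert 42 → {42, 27, 26}
insert 51 → {51, 42, 27, 26}
insert 43 → {51, 43, 42, 27, 26}
dequeue → 51; now {43, 42, 27, 26}
dequeue → 43; now {42, 27, 26}
insert 49 → {49, 42, 27, 26}
insert 41 → {49, 42, 41, 27, 26}
insert 39 → {49, 42, 41, 39, 27, 26}
dequeue → 49; now {42, 41, 39, 27, 26}

[42, 41, 39, 27, 26]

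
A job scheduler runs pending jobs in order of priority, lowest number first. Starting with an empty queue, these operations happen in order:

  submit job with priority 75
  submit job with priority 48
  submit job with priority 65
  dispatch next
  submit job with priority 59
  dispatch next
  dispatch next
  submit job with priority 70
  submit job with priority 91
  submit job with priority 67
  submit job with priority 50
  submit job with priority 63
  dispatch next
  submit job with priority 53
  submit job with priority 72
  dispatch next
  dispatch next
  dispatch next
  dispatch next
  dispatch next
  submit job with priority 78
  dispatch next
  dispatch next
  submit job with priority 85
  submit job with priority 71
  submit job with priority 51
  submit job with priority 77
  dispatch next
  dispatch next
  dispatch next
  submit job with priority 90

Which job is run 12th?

insert 75 → {75}
insert 48 → {48, 75}
insert 65 → {48, 65, 75}
dispatch next → 48; now {65, 75}
insert 59 → {59, 65, 75}
dispatch next → 59; now {65, 75}
dispatch next → 65; now {75}
insert 70 → {70, 75}
insert 91 → {70, 75, 91}
insert 67 → {67, 70, 75, 91}
insert 50 → {50, 67, 70, 75, 91}
insert 63 → {50, 63, 67, 70, 75, 91}
dispatch next → 50; now {63, 67, 70, 75, 91}
insert 53 → {53, 63, 67, 70, 75, 91}
insert 72 → {53, 63, 67, 70, 72, 75, 91}
dispatch next → 53; now {63, 67, 70, 72, 75, 91}
dispatch next → 63; now {67, 70, 72, 75, 91}
dispatch next → 67; now {70, 72, 75, 91}
dispatch next → 70; now {72, 75, 91}
dispatch next → 72; now {75, 91}
insert 78 → {75, 78, 91}
dispatch next → 75; now {78, 91}
dispatch next → 78; now {91}
insert 85 → {85, 91}
insert 71 → {71, 85, 91}
insert 51 → {51, 71, 85, 91}
insert 77 → {51, 71, 77, 85, 91}
dispatch next → 51; now {71, 77, 85, 91}
dispatch next → 71; now {77, 85, 91}
dispatch next → 77; now {85, 91}
insert 90 → {85, 90, 91}

51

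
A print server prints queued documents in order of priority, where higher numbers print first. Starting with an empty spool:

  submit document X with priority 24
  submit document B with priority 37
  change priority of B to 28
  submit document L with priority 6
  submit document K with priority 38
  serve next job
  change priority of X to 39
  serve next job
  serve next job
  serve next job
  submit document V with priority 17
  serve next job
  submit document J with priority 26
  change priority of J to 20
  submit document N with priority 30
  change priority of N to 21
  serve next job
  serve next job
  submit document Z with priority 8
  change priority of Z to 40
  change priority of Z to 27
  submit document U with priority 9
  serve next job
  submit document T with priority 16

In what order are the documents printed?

[K, X, B, L, V, N, J, Z]

add X (priority 24) → {X:24}
add B (priority 37) → {B:37, X:24}
update B to priority 28 → {B:28, X:24}
add L (priority 6) → {B:28, X:24, L:6}
add K (priority 38) → {K:38, B:28, X:24, L:6}
serve next job → K; now {B:28, X:24, L:6}
update X to priority 39 → {X:39, B:28, L:6}
serve next job → X; now {B:28, L:6}
serve next job → B; now {L:6}
serve next job → L; now {}
add V (priority 17) → {V:17}
serve next job → V; now {}
add J (priority 26) → {J:26}
update J to priority 20 → {J:20}
add N (priority 30) → {N:30, J:20}
update N to priority 21 → {N:21, J:20}
serve next job → N; now {J:20}
serve next job → J; now {}
add Z (priority 8) → {Z:8}
update Z to priority 40 → {Z:40}
update Z to priority 27 → {Z:27}
add U (priority 9) → {Z:27, U:9}
serve next job → Z; now {U:9}
add T (priority 16) → {T:16, U:9}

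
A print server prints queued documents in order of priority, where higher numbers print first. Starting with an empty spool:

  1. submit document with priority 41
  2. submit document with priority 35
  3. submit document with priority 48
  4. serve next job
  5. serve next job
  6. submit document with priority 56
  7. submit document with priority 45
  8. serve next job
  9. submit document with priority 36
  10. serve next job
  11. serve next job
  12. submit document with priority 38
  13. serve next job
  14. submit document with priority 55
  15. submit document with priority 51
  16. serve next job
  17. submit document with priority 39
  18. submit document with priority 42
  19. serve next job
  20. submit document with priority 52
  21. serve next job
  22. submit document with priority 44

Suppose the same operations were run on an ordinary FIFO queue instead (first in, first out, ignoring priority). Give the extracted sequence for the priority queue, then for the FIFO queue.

priority queue: 48, 41, 56, 45, 36, 38, 55, 51, 52; FIFO queue: [41, 35, 48, 56, 45, 36, 38, 55, 51]

insert 41 → {41}
insert 35 → {41, 35}
insert 48 → {48, 41, 35}
serve next job → 48; now {41, 35}
serve next job → 41; now {35}
insert 56 → {56, 35}
insert 45 → {56, 45, 35}
serve next job → 56; now {45, 35}
insert 36 → {45, 36, 35}
serve next job → 45; now {36, 35}
serve next job → 36; now {35}
insert 38 → {38, 35}
serve next job → 38; now {35}
insert 55 → {55, 35}
insert 51 → {55, 51, 35}
serve next job → 55; now {51, 35}
insert 39 → {51, 39, 35}
insert 42 → {51, 42, 39, 35}
serve next job → 51; now {42, 39, 35}
insert 52 → {52, 42, 39, 35}
serve next job → 52; now {42, 39, 35}
insert 44 → {44, 42, 39, 35}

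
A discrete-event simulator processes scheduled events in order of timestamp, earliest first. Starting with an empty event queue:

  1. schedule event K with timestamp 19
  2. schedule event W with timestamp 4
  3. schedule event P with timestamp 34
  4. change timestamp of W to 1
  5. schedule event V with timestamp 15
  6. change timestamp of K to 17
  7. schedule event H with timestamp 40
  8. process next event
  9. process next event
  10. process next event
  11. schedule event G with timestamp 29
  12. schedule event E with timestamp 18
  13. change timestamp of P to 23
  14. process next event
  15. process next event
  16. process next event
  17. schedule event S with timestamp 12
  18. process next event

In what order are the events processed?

add K (timestamp 19) → {K:19}
add W (timestamp 4) → {W:4, K:19}
add P (timestamp 34) → {W:4, K:19, P:34}
update W to timestamp 1 → {W:1, K:19, P:34}
add V (timestamp 15) → {W:1, V:15, K:19, P:34}
update K to timestamp 17 → {W:1, V:15, K:17, P:34}
add H (timestamp 40) → {W:1, V:15, K:17, P:34, H:40}
process next event → W; now {V:15, K:17, P:34, H:40}
process next event → V; now {K:17, P:34, H:40}
process next event → K; now {P:34, H:40}
add G (timestamp 29) → {G:29, P:34, H:40}
add E (timestamp 18) → {E:18, G:29, P:34, H:40}
update P to timestamp 23 → {E:18, P:23, G:29, H:40}
process next event → E; now {P:23, G:29, H:40}
process next event → P; now {G:29, H:40}
process next event → G; now {H:40}
add S (timestamp 12) → {S:12, H:40}
process next event → S; now {H:40}

W → V → K → E → P → G → S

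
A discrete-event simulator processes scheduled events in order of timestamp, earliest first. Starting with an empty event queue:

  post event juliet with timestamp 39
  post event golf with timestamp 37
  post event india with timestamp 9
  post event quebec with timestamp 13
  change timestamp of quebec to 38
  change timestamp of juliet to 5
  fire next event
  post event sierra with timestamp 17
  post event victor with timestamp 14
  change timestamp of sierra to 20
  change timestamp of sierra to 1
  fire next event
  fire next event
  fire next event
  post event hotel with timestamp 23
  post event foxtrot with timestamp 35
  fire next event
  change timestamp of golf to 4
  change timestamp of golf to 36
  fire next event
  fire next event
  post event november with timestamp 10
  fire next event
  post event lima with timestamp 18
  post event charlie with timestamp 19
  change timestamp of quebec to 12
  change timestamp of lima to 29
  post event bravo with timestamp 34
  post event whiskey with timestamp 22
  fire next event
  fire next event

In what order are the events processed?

[juliet, sierra, india, victor, hotel, foxtrot, golf, november, quebec, charlie]

add juliet (timestamp 39) → {juliet:39}
add golf (timestamp 37) → {golf:37, juliet:39}
add india (timestamp 9) → {india:9, golf:37, juliet:39}
add quebec (timestamp 13) → {india:9, quebec:13, golf:37, juliet:39}
update quebec to timestamp 38 → {india:9, golf:37, quebec:38, juliet:39}
update juliet to timestamp 5 → {juliet:5, india:9, golf:37, quebec:38}
fire next event → juliet; now {india:9, golf:37, quebec:38}
add sierra (timestamp 17) → {india:9, sierra:17, golf:37, quebec:38}
add victor (timestamp 14) → {india:9, victor:14, sierra:17, golf:37, quebec:38}
update sierra to timestamp 20 → {india:9, victor:14, sierra:20, golf:37, quebec:38}
update sierra to timestamp 1 → {sierra:1, india:9, victor:14, golf:37, quebec:38}
fire next event → sierra; now {india:9, victor:14, golf:37, quebec:38}
fire next event → india; now {victor:14, golf:37, quebec:38}
fire next event → victor; now {golf:37, quebec:38}
add hotel (timestamp 23) → {hotel:23, golf:37, quebec:38}
add foxtrot (timestamp 35) → {hotel:23, foxtrot:35, golf:37, quebec:38}
fire next event → hotel; now {foxtrot:35, golf:37, quebec:38}
update golf to timestamp 4 → {golf:4, foxtrot:35, quebec:38}
update golf to timestamp 36 → {foxtrot:35, golf:36, quebec:38}
fire next event → foxtrot; now {golf:36, quebec:38}
fire next event → golf; now {quebec:38}
add november (timestamp 10) → {november:10, quebec:38}
fire next event → november; now {quebec:38}
add lima (timestamp 18) → {lima:18, quebec:38}
add charlie (timestamp 19) → {lima:18, charlie:19, quebec:38}
update quebec to timestamp 12 → {quebec:12, lima:18, charlie:19}
update lima to timestamp 29 → {quebec:12, charlie:19, lima:29}
add bravo (timestamp 34) → {quebec:12, charlie:19, lima:29, bravo:34}
add whiskey (timestamp 22) → {quebec:12, charlie:19, whiskey:22, lima:29, bravo:34}
fire next event → quebec; now {charlie:19, whiskey:22, lima:29, bravo:34}
fire next event → charlie; now {whiskey:22, lima:29, bravo:34}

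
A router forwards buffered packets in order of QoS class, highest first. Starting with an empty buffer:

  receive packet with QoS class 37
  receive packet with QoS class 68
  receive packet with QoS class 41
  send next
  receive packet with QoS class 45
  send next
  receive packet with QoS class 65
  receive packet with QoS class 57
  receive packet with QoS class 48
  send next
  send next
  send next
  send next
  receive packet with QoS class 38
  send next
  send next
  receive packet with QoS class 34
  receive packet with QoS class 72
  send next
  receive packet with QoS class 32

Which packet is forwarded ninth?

insert 37 → {37}
insert 68 → {68, 37}
insert 41 → {68, 41, 37}
send next → 68; now {41, 37}
insert 45 → {45, 41, 37}
send next → 45; now {41, 37}
insert 65 → {65, 41, 37}
insert 57 → {65, 57, 41, 37}
insert 48 → {65, 57, 48, 41, 37}
send next → 65; now {57, 48, 41, 37}
send next → 57; now {48, 41, 37}
send next → 48; now {41, 37}
send next → 41; now {37}
insert 38 → {38, 37}
send next → 38; now {37}
send next → 37; now {}
insert 34 → {34}
insert 72 → {72, 34}
send next → 72; now {34}
insert 32 → {34, 32}

72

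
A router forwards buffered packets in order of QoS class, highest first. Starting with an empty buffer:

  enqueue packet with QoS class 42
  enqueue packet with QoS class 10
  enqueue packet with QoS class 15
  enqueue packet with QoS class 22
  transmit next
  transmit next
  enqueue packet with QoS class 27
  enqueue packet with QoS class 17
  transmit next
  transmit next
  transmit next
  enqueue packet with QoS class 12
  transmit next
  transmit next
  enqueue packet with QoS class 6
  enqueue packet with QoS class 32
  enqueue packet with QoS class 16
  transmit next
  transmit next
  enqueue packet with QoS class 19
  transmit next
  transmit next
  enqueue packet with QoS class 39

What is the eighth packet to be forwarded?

32

insert 42 → {42}
insert 10 → {42, 10}
insert 15 → {42, 15, 10}
insert 22 → {42, 22, 15, 10}
transmit next → 42; now {22, 15, 10}
transmit next → 22; now {15, 10}
insert 27 → {27, 15, 10}
insert 17 → {27, 17, 15, 10}
transmit next → 27; now {17, 15, 10}
transmit next → 17; now {15, 10}
transmit next → 15; now {10}
insert 12 → {12, 10}
transmit next → 12; now {10}
transmit next → 10; now {}
insert 6 → {6}
insert 32 → {32, 6}
insert 16 → {32, 16, 6}
transmit next → 32; now {16, 6}
transmit next → 16; now {6}
insert 19 → {19, 6}
transmit next → 19; now {6}
transmit next → 6; now {}
insert 39 → {39}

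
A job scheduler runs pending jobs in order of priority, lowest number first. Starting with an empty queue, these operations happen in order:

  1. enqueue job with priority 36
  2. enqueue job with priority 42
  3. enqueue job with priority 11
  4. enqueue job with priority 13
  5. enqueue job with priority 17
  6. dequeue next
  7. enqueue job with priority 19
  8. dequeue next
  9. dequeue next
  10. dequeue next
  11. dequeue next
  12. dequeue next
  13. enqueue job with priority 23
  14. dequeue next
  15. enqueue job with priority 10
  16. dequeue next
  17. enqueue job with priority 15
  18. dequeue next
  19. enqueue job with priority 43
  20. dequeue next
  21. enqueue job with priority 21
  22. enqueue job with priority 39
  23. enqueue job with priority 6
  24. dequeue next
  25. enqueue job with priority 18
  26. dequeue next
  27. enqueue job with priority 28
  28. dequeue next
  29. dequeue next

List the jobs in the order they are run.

11, 13, 17, 19, 36, 42, 23, 10, 15, 43, 6, 18, 21, 28

insert 36 → {36}
insert 42 → {36, 42}
insert 11 → {11, 36, 42}
insert 13 → {11, 13, 36, 42}
insert 17 → {11, 13, 17, 36, 42}
dequeue next → 11; now {13, 17, 36, 42}
insert 19 → {13, 17, 19, 36, 42}
dequeue next → 13; now {17, 19, 36, 42}
dequeue next → 17; now {19, 36, 42}
dequeue next → 19; now {36, 42}
dequeue next → 36; now {42}
dequeue next → 42; now {}
insert 23 → {23}
dequeue next → 23; now {}
insert 10 → {10}
dequeue next → 10; now {}
insert 15 → {15}
dequeue next → 15; now {}
insert 43 → {43}
dequeue next → 43; now {}
insert 21 → {21}
insert 39 → {21, 39}
insert 6 → {6, 21, 39}
dequeue next → 6; now {21, 39}
insert 18 → {18, 21, 39}
dequeue next → 18; now {21, 39}
insert 28 → {21, 28, 39}
dequeue next → 21; now {28, 39}
dequeue next → 28; now {39}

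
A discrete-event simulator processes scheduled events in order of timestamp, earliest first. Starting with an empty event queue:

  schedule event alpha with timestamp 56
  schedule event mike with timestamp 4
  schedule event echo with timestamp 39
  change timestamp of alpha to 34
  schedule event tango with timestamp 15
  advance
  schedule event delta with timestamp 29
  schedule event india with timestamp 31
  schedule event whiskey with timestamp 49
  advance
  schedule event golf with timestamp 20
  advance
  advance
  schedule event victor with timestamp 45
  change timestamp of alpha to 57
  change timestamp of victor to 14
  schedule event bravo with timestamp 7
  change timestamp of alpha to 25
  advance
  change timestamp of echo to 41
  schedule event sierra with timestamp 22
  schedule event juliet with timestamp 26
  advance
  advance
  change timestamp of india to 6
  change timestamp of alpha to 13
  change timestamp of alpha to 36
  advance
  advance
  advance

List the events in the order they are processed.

add alpha (timestamp 56) → {alpha:56}
add mike (timestamp 4) → {mike:4, alpha:56}
add echo (timestamp 39) → {mike:4, echo:39, alpha:56}
update alpha to timestamp 34 → {mike:4, alpha:34, echo:39}
add tango (timestamp 15) → {mike:4, tango:15, alpha:34, echo:39}
advance → mike; now {tango:15, alpha:34, echo:39}
add delta (timestamp 29) → {tango:15, delta:29, alpha:34, echo:39}
add india (timestamp 31) → {tango:15, delta:29, india:31, alpha:34, echo:39}
add whiskey (timestamp 49) → {tango:15, delta:29, india:31, alpha:34, echo:39, whiskey:49}
advance → tango; now {delta:29, india:31, alpha:34, echo:39, whiskey:49}
add golf (timestamp 20) → {golf:20, delta:29, india:31, alpha:34, echo:39, whiskey:49}
advance → golf; now {delta:29, india:31, alpha:34, echo:39, whiskey:49}
advance → delta; now {india:31, alpha:34, echo:39, whiskey:49}
add victor (timestamp 45) → {india:31, alpha:34, echo:39, victor:45, whiskey:49}
update alpha to timestamp 57 → {india:31, echo:39, victor:45, whiskey:49, alpha:57}
update victor to timestamp 14 → {victor:14, india:31, echo:39, whiskey:49, alpha:57}
add bravo (timestamp 7) → {bravo:7, victor:14, india:31, echo:39, whiskey:49, alpha:57}
update alpha to timestamp 25 → {bravo:7, victor:14, alpha:25, india:31, echo:39, whiskey:49}
advance → bravo; now {victor:14, alpha:25, india:31, echo:39, whiskey:49}
update echo to timestamp 41 → {victor:14, alpha:25, india:31, echo:41, whiskey:49}
add sierra (timestamp 22) → {victor:14, sierra:22, alpha:25, india:31, echo:41, whiskey:49}
add juliet (timestamp 26) → {victor:14, sierra:22, alpha:25, juliet:26, india:31, echo:41, whiskey:49}
advance → victor; now {sierra:22, alpha:25, juliet:26, india:31, echo:41, whiskey:49}
advance → sierra; now {alpha:25, juliet:26, india:31, echo:41, whiskey:49}
update india to timestamp 6 → {india:6, alpha:25, juliet:26, echo:41, whiskey:49}
update alpha to timestamp 13 → {india:6, alpha:13, juliet:26, echo:41, whiskey:49}
update alpha to timestamp 36 → {india:6, juliet:26, alpha:36, echo:41, whiskey:49}
advance → india; now {juliet:26, alpha:36, echo:41, whiskey:49}
advance → juliet; now {alpha:36, echo:41, whiskey:49}
advance → alpha; now {echo:41, whiskey:49}

mike → tango → golf → delta → bravo → victor → sierra → india → juliet → alpha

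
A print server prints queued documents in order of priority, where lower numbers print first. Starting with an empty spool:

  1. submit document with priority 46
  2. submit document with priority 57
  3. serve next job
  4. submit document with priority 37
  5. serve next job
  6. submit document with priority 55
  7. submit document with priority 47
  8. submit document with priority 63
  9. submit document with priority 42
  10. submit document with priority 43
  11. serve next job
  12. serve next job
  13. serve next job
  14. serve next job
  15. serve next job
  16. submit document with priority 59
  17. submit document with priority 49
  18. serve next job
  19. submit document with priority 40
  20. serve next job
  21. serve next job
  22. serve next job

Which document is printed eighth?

49

insert 46 → {46}
insert 57 → {46, 57}
serve next job → 46; now {57}
insert 37 → {37, 57}
serve next job → 37; now {57}
insert 55 → {55, 57}
insert 47 → {47, 55, 57}
insert 63 → {47, 55, 57, 63}
insert 42 → {42, 47, 55, 57, 63}
insert 43 → {42, 43, 47, 55, 57, 63}
serve next job → 42; now {43, 47, 55, 57, 63}
serve next job → 43; now {47, 55, 57, 63}
serve next job → 47; now {55, 57, 63}
serve next job → 55; now {57, 63}
serve next job → 57; now {63}
insert 59 → {59, 63}
insert 49 → {49, 59, 63}
serve next job → 49; now {59, 63}
insert 40 → {40, 59, 63}
serve next job → 40; now {59, 63}
serve next job → 59; now {63}
serve next job → 63; now {}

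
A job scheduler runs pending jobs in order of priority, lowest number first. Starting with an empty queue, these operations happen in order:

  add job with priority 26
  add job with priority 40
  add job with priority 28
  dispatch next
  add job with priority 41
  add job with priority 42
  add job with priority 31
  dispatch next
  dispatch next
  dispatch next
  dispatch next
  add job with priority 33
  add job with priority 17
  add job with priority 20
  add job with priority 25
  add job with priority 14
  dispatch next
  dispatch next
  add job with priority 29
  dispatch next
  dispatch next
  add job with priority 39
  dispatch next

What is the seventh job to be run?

17

insert 26 → {26}
insert 40 → {26, 40}
insert 28 → {26, 28, 40}
dispatch next → 26; now {28, 40}
insert 41 → {28, 40, 41}
insert 42 → {28, 40, 41, 42}
insert 31 → {28, 31, 40, 41, 42}
dispatch next → 28; now {31, 40, 41, 42}
dispatch next → 31; now {40, 41, 42}
dispatch next → 40; now {41, 42}
dispatch next → 41; now {42}
insert 33 → {33, 42}
insert 17 → {17, 33, 42}
insert 20 → {17, 20, 33, 42}
insert 25 → {17, 20, 25, 33, 42}
insert 14 → {14, 17, 20, 25, 33, 42}
dispatch next → 14; now {17, 20, 25, 33, 42}
dispatch next → 17; now {20, 25, 33, 42}
insert 29 → {20, 25, 29, 33, 42}
dispatch next → 20; now {25, 29, 33, 42}
dispatch next → 25; now {29, 33, 42}
insert 39 → {29, 33, 39, 42}
dispatch next → 29; now {33, 39, 42}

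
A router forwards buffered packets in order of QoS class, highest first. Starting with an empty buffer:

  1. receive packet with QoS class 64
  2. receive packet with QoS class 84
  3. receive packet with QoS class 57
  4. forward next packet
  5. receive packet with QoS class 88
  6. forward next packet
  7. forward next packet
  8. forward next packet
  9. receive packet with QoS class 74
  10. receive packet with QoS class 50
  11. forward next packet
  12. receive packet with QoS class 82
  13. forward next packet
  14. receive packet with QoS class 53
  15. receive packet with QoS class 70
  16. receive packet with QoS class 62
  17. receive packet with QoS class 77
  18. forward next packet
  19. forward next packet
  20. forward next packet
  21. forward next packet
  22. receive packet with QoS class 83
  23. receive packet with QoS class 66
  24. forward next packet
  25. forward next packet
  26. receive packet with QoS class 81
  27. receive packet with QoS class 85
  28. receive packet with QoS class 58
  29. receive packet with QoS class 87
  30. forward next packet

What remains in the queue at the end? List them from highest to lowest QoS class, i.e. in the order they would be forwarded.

insert 64 → {64}
insert 84 → {84, 64}
insert 57 → {84, 64, 57}
forward next packet → 84; now {64, 57}
insert 88 → {88, 64, 57}
forward next packet → 88; now {64, 57}
forward next packet → 64; now {57}
forward next packet → 57; now {}
insert 74 → {74}
insert 50 → {74, 50}
forward next packet → 74; now {50}
insert 82 → {82, 50}
forward next packet → 82; now {50}
insert 53 → {53, 50}
insert 70 → {70, 53, 50}
insert 62 → {70, 62, 53, 50}
insert 77 → {77, 70, 62, 53, 50}
forward next packet → 77; now {70, 62, 53, 50}
forward next packet → 70; now {62, 53, 50}
forward next packet → 62; now {53, 50}
forward next packet → 53; now {50}
insert 83 → {83, 50}
insert 66 → {83, 66, 50}
forward next packet → 83; now {66, 50}
forward next packet → 66; now {50}
insert 81 → {81, 50}
insert 85 → {85, 81, 50}
insert 58 → {85, 81, 58, 50}
insert 87 → {87, 85, 81, 58, 50}
forward next packet → 87; now {85, 81, 58, 50}

[85, 81, 58, 50]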